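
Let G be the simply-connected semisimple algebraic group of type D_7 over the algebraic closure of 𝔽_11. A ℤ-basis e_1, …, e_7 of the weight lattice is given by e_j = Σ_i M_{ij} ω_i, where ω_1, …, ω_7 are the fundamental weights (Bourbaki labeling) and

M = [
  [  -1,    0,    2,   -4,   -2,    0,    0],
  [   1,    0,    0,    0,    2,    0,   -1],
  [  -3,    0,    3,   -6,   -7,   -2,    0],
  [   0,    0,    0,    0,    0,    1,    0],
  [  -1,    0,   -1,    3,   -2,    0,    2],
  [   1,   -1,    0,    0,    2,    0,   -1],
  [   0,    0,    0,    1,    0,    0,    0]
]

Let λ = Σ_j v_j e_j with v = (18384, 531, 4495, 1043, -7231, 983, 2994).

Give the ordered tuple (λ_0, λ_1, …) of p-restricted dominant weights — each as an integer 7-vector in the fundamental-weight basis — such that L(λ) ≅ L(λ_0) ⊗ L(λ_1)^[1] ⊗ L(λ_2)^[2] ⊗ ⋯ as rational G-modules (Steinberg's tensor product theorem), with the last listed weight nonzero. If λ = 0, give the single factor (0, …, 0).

Converting to the ω-basis (c_i = row i of M dotted with v = (18384, 531, 4495, 1043, -7231, 983, 2994)):
  c_1 = -1*18384 + 0*531 + 2*4495 + -4*1043 + -2*-7231 + 0*983 + 0*2994 = 896
  c_2 = 1*18384 + 0*531 + 0*4495 + 0*1043 + 2*-7231 + 0*983 + -1*2994 = 928
  c_3 = -3*18384 + 0*531 + 3*4495 + -6*1043 + -7*-7231 + -2*983 + 0*2994 = 726
  c_4 = 0*18384 + 0*531 + 0*4495 + 0*1043 + 0*-7231 + 1*983 + 0*2994 = 983
  c_5 = -1*18384 + 0*531 + -1*4495 + 3*1043 + -2*-7231 + 0*983 + 2*2994 = 700
  c_6 = 1*18384 + -1*531 + 0*4495 + 0*1043 + 2*-7231 + 0*983 + -1*2994 = 397
  c_7 = 0*18384 + 0*531 + 0*4495 + 1*1043 + 0*-7231 + 0*983 + 0*2994 = 1043
Expand coordinatewise in base 11:
  c_1 = 896 = 5·11^0 + 4·11^1 + 7·11^2
  c_2 = 928 = 4·11^0 + 7·11^1 + 7·11^2
  c_3 = 726 = 0·11^0 + 0·11^1 + 6·11^2
  c_4 = 983 = 4·11^0 + 1·11^1 + 8·11^2
  c_5 = 700 = 7·11^0 + 8·11^1 + 5·11^2
  c_6 = 397 = 1·11^0 + 3·11^1 + 3·11^2
  c_7 = 1043 = 9·11^0 + 6·11^1 + 8·11^2
λ_0 = (5, 4, 0, 4, 7, 1, 9)
λ_1 = (4, 7, 0, 1, 8, 3, 6)
λ_2 = (7, 7, 6, 8, 5, 3, 8)

((5, 4, 0, 4, 7, 1, 9), (4, 7, 0, 1, 8, 3, 6), (7, 7, 6, 8, 5, 3, 8))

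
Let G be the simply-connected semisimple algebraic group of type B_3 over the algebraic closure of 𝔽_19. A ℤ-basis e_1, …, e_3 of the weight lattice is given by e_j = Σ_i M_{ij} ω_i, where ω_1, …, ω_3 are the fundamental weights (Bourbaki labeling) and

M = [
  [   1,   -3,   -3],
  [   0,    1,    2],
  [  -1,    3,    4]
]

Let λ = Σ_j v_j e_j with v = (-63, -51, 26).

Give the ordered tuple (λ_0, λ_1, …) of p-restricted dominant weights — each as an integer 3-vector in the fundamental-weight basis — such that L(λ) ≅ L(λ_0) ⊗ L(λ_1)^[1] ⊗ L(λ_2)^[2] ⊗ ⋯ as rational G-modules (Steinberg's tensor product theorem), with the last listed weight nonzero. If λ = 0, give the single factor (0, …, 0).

((12, 1, 14),)

ω-coordinates c = M·v, v = (-63, -51, 26):
  c_1 = (1)·(-63) + (-3)·(-51) + (-3)·(26) = 12
  c_2 = (0)·(-63) + (1)·(-51) + 2·26 = 1
  c_3 = (-1)·(-63) + (3)·(-51) + 4·26 = 14
p = 19; digits c_i = Σ_j d_{ij}·19^j, 0 ≤ d_{ij} < 19:
  c_1 = 12 = 12·19^0
  c_2 = 1 = 1·19^0
  c_3 = 14 = 14·19^0
λ_0 = (12, 1, 14)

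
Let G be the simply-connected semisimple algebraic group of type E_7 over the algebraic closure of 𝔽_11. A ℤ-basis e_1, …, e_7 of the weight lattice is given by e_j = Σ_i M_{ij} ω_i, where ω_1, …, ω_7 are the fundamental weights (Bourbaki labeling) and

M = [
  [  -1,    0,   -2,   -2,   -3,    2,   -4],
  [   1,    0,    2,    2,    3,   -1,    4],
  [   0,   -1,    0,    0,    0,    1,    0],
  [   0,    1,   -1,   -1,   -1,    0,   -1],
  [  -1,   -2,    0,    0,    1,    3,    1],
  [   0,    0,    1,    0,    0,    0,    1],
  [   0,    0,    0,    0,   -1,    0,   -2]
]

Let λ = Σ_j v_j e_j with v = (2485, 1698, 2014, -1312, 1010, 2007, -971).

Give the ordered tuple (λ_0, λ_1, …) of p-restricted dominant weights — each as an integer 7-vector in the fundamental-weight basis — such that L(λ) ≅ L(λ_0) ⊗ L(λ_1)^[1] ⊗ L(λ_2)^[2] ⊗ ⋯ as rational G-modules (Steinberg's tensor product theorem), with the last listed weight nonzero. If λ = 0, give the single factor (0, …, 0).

((0, 5, 1, 0, 3, 9, 8), (1, 5, 6, 10, 5, 6, 7), (8, 8, 2, 7, 1, 8, 7))

Compute c_i = Σ_j M_{ij} v_j with v = (2485, 1698, 2014, -1312, 1010, 2007, -971):
  c_1 = (-1)·(2485) + (0)·(1698) + (-2)·(2014) + (-2)·(-1312) + (-3)·(1010) + (2)·(2007) + (-4)·(-971) = 979
  c_2 = (1)·(2485) + (0)·(1698) + (2)·(2014) + (2)·(-1312) + (3)·(1010) + (-1)·(2007) + (4)·(-971) = 1028
  c_3 = (0)·(2485) + (-1)·(1698) + (0)·(2014) + (0)·(-1312) + (0)·(1010) + (1)·(2007) + (0)·(-971) = 309
  c_4 = (0)·(2485) + (1)·(1698) + (-1)·(2014) + (-1)·(-1312) + (-1)·(1010) + (0)·(2007) + (-1)·(-971) = 957
  c_5 = (-1)·(2485) + (-2)·(1698) + (0)·(2014) + (0)·(-1312) + (1)·(1010) + (3)·(2007) + (1)·(-971) = 179
  c_6 = (0)·(2485) + (0)·(1698) + (1)·(2014) + (0)·(-1312) + (0)·(1010) + (0)·(2007) + (1)·(-971) = 1043
  c_7 = (0)·(2485) + (0)·(1698) + (0)·(2014) + (0)·(-1312) + (-1)·(1010) + (0)·(2007) + (-2)·(-971) = 932
Writing each c_i in base p = 11:
  c_1 = 979 = 0·11^0 + 1·11^1 + 8·11^2
  c_2 = 1028 = 5·11^0 + 5·11^1 + 8·11^2
  c_3 = 309 = 1·11^0 + 6·11^1 + 2·11^2
  c_4 = 957 = 0·11^0 + 10·11^1 + 7·11^2
  c_5 = 179 = 3·11^0 + 5·11^1 + 1·11^2
  c_6 = 1043 = 9·11^0 + 6·11^1 + 8·11^2
  c_7 = 932 = 8·11^0 + 7·11^1 + 7·11^2
Factor λ_0 = (0, 5, 1, 0, 3, 9, 8)
Factor λ_1 = (1, 5, 6, 10, 5, 6, 7)
Factor λ_2 = (8, 8, 2, 7, 1, 8, 7)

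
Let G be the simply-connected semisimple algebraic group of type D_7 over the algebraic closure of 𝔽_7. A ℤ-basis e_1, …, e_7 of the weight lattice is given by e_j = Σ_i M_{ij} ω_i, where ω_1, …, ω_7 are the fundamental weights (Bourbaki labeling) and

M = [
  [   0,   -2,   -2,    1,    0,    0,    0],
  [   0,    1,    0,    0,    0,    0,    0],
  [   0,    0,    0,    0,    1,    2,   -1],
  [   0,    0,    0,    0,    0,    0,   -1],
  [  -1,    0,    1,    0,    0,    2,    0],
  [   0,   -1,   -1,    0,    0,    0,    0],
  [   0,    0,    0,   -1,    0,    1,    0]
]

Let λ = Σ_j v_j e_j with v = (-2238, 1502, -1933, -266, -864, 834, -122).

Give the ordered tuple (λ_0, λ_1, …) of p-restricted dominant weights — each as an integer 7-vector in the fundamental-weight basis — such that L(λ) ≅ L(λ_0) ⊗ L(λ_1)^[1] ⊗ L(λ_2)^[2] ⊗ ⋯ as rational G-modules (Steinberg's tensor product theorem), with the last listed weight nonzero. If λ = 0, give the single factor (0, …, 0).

Compute c_i = Σ_j M_{ij} v_j with v = (-2238, 1502, -1933, -266, -864, 834, -122):
  c_1 = 0*-2238 + -2*1502 + -2*-1933 + 1*-266 + 0*-864 + 0*834 + 0*-122 = 596
  c_2 = 0*-2238 + 1*1502 + 0*-1933 + 0*-266 + 0*-864 + 0*834 + 0*-122 = 1502
  c_3 = 0*-2238 + 0*1502 + 0*-1933 + 0*-266 + 1*-864 + 2*834 + -1*-122 = 926
  c_4 = 0*-2238 + 0*1502 + 0*-1933 + 0*-266 + 0*-864 + 0*834 + -1*-122 = 122
  c_5 = -1*-2238 + 0*1502 + 1*-1933 + 0*-266 + 0*-864 + 2*834 + 0*-122 = 1973
  c_6 = 0*-2238 + -1*1502 + -1*-1933 + 0*-266 + 0*-864 + 0*834 + 0*-122 = 431
  c_7 = 0*-2238 + 0*1502 + 0*-1933 + -1*-266 + 0*-864 + 1*834 + 0*-122 = 1100
p = 7; digits c_i = Σ_j d_{ij}·7^j, 0 ≤ d_{ij} < 7:
  c_1 = 596 = 1·7^0 + 1·7^1 + 5·7^2 + 1·7^3
  c_2 = 1502 = 4·7^0 + 4·7^1 + 2·7^2 + 4·7^3
  c_3 = 926 = 2·7^0 + 6·7^1 + 4·7^2 + 2·7^3
  c_4 = 122 = 3·7^0 + 3·7^1 + 2·7^2
  c_5 = 1973 = 6·7^0 + 1·7^1 + 5·7^2 + 5·7^3
  c_6 = 431 = 4·7^0 + 5·7^1 + 1·7^2 + 1·7^3
  c_7 = 1100 = 1·7^0 + 3·7^1 + 1·7^2 + 3·7^3
Factor λ_0 = (1, 4, 2, 3, 6, 4, 1)
Factor λ_1 = (1, 4, 6, 3, 1, 5, 3)
Factor λ_2 = (5, 2, 4, 2, 5, 1, 1)
Factor λ_3 = (1, 4, 2, 0, 5, 1, 3)

((1, 4, 2, 3, 6, 4, 1), (1, 4, 6, 3, 1, 5, 3), (5, 2, 4, 2, 5, 1, 1), (1, 4, 2, 0, 5, 1, 3))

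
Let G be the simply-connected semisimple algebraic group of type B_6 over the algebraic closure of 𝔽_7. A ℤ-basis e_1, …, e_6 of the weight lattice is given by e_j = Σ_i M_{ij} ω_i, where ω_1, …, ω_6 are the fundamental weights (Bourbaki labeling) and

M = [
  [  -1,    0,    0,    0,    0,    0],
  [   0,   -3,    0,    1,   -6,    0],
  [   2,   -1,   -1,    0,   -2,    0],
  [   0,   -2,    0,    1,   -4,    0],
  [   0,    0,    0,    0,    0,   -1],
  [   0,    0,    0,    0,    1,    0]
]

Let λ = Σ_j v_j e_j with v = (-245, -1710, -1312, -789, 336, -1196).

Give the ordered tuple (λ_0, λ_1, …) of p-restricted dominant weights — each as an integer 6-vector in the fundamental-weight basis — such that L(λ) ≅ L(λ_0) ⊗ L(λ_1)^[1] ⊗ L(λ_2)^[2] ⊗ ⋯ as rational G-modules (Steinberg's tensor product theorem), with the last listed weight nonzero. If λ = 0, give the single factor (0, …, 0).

ω-coordinates c = M·v, v = (-245, -1710, -1312, -789, 336, -1196):
  c_1 = -1*-245 + 0*-1710 + 0*-1312 + 0*-789 + 0*336 + 0*-1196 = 245
  c_2 = 0*-245 + -3*-1710 + 0*-1312 + 1*-789 + -6*336 + 0*-1196 = 2325
  c_3 = 2*-245 + -1*-1710 + -1*-1312 + 0*-789 + -2*336 + 0*-1196 = 1860
  c_4 = 0*-245 + -2*-1710 + 0*-1312 + 1*-789 + -4*336 + 0*-1196 = 1287
  c_5 = 0*-245 + 0*-1710 + 0*-1312 + 0*-789 + 0*336 + -1*-1196 = 1196
  c_6 = 0*-245 + 0*-1710 + 0*-1312 + 0*-789 + 1*336 + 0*-1196 = 336
Base-7 expansion of each c_i:
  c_1 = 245 = 0·7^0 + 0·7^1 + 5·7^2
  c_2 = 2325 = 1·7^0 + 3·7^1 + 5·7^2 + 6·7^3
  c_3 = 1860 = 5·7^0 + 6·7^1 + 2·7^2 + 5·7^3
  c_4 = 1287 = 6·7^0 + 1·7^1 + 5·7^2 + 3·7^3
  c_5 = 1196 = 6·7^0 + 2·7^1 + 3·7^2 + 3·7^3
  c_6 = 336 = 0·7^0 + 6·7^1 + 6·7^2
Factor λ_0 = (0, 1, 5, 6, 6, 0)
Factor λ_1 = (0, 3, 6, 1, 2, 6)
Factor λ_2 = (5, 5, 2, 5, 3, 6)
Factor λ_3 = (0, 6, 5, 3, 3, 0)

((0, 1, 5, 6, 6, 0), (0, 3, 6, 1, 2, 6), (5, 5, 2, 5, 3, 6), (0, 6, 5, 3, 3, 0))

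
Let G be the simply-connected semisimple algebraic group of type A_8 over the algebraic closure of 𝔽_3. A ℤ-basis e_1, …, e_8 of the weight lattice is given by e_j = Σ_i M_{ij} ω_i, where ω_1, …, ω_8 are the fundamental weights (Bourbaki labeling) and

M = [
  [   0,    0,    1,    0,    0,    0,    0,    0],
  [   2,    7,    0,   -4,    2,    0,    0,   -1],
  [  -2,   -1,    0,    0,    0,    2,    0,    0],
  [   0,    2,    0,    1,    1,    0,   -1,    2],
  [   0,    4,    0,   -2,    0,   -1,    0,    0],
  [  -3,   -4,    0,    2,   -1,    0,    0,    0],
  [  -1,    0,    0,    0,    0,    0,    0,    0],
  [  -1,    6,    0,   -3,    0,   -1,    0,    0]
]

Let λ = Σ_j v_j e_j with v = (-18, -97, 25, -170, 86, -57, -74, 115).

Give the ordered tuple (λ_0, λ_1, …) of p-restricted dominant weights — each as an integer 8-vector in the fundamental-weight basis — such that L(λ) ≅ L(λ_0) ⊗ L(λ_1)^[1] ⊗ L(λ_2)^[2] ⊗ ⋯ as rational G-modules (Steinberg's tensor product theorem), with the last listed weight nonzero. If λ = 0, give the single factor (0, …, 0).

((1, 1, 1, 2, 0, 1, 0, 0), (2, 1, 0, 2, 0, 2, 0, 1), (2, 2, 2, 2, 1, 1, 2, 0))

ω-coordinates c = M·v, v = (-18, -97, 25, -170, 86, -57, -74, 115):
  c_1 = 0*-18 + 0*-97 + 1*25 + 0*-170 + 0*86 + 0*-57 + 0*-74 + 0*115 = 25
  c_2 = 2*-18 + 7*-97 + 0*25 + -4*-170 + 2*86 + 0*-57 + 0*-74 + -1*115 = 22
  c_3 = -2*-18 + -1*-97 + 0*25 + 0*-170 + 0*86 + 2*-57 + 0*-74 + 0*115 = 19
  c_4 = 0*-18 + 2*-97 + 0*25 + 1*-170 + 1*86 + 0*-57 + -1*-74 + 2*115 = 26
  c_5 = 0*-18 + 4*-97 + 0*25 + -2*-170 + 0*86 + -1*-57 + 0*-74 + 0*115 = 9
  c_6 = -3*-18 + -4*-97 + 0*25 + 2*-170 + -1*86 + 0*-57 + 0*-74 + 0*115 = 16
  c_7 = -1*-18 + 0*-97 + 0*25 + 0*-170 + 0*86 + 0*-57 + 0*-74 + 0*115 = 18
  c_8 = -1*-18 + 6*-97 + 0*25 + -3*-170 + 0*86 + -1*-57 + 0*-74 + 0*115 = 3
p = 3; digits c_i = Σ_j d_{ij}·3^j, 0 ≤ d_{ij} < 3:
  c_1 = 25 = 1·3^0 + 2·3^1 + 2·3^2
  c_2 = 22 = 1·3^0 + 1·3^1 + 2·3^2
  c_3 = 19 = 1·3^0 + 0·3^1 + 2·3^2
  c_4 = 26 = 2·3^0 + 2·3^1 + 2·3^2
  c_5 = 9 = 0·3^0 + 0·3^1 + 1·3^2
  c_6 = 16 = 1·3^0 + 2·3^1 + 1·3^2
  c_7 = 18 = 0·3^0 + 0·3^1 + 2·3^2
  c_8 = 3 = 0·3^0 + 1·3^1
Factor λ_0 = (1, 1, 1, 2, 0, 1, 0, 0)
Factor λ_1 = (2, 1, 0, 2, 0, 2, 0, 1)
Factor λ_2 = (2, 2, 2, 2, 1, 1, 2, 0)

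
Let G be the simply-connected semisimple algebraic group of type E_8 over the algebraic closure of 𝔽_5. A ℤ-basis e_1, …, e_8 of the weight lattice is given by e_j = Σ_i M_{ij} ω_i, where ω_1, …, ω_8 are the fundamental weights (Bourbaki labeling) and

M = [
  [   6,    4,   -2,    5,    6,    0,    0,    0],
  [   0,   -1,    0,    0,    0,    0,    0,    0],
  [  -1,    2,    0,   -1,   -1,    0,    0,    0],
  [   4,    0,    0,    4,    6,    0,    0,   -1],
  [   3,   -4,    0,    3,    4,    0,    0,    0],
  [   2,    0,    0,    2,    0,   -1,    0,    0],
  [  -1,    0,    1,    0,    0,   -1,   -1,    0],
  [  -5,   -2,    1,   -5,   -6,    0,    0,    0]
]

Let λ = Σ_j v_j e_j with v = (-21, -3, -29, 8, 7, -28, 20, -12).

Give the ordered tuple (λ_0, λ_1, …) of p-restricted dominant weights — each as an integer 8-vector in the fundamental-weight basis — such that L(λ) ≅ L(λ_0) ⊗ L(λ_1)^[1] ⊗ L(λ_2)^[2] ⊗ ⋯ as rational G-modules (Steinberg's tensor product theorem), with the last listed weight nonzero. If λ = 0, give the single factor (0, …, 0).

Compute c_i = Σ_j M_{ij} v_j with v = (-21, -3, -29, 8, 7, -28, 20, -12):
  c_1 = (6)·(-21) + (4)·(-3) + (-2)·(-29) + (5)·(8) + (6)·(7) + (0)·(-28) + (0)·(20) + (0)·(-12) = 2
  c_2 = (0)·(-21) + (-1)·(-3) + (0)·(-29) + (0)·(8) + (0)·(7) + (0)·(-28) + (0)·(20) + (0)·(-12) = 3
  c_3 = (-1)·(-21) + (2)·(-3) + (0)·(-29) + (-1)·(8) + (-1)·(7) + (0)·(-28) + (0)·(20) + (0)·(-12) = 0
  c_4 = (4)·(-21) + (0)·(-3) + (0)·(-29) + (4)·(8) + (6)·(7) + (0)·(-28) + (0)·(20) + (-1)·(-12) = 2
  c_5 = (3)·(-21) + (-4)·(-3) + (0)·(-29) + (3)·(8) + (4)·(7) + (0)·(-28) + (0)·(20) + (0)·(-12) = 1
  c_6 = (2)·(-21) + (0)·(-3) + (0)·(-29) + (2)·(8) + (0)·(7) + (-1)·(-28) + (0)·(20) + (0)·(-12) = 2
  c_7 = (-1)·(-21) + (0)·(-3) + (1)·(-29) + (0)·(8) + (0)·(7) + (-1)·(-28) + (-1)·(20) + (0)·(-12) = 0
  c_8 = (-5)·(-21) + (-2)·(-3) + (1)·(-29) + (-5)·(8) + (-6)·(7) + (0)·(-28) + (0)·(20) + (0)·(-12) = 0
p = 5; digits c_i = Σ_j d_{ij}·5^j, 0 ≤ d_{ij} < 5:
  c_1 = 2 = 2·5^0
  c_2 = 3 = 3·5^0
  c_3 = 0
  c_4 = 2 = 2·5^0
  c_5 = 1 = 1·5^0
  c_6 = 2 = 2·5^0
  c_7 = 0
  c_8 = 0
λ_0 = (2, 3, 0, 2, 1, 2, 0, 0)

((2, 3, 0, 2, 1, 2, 0, 0),)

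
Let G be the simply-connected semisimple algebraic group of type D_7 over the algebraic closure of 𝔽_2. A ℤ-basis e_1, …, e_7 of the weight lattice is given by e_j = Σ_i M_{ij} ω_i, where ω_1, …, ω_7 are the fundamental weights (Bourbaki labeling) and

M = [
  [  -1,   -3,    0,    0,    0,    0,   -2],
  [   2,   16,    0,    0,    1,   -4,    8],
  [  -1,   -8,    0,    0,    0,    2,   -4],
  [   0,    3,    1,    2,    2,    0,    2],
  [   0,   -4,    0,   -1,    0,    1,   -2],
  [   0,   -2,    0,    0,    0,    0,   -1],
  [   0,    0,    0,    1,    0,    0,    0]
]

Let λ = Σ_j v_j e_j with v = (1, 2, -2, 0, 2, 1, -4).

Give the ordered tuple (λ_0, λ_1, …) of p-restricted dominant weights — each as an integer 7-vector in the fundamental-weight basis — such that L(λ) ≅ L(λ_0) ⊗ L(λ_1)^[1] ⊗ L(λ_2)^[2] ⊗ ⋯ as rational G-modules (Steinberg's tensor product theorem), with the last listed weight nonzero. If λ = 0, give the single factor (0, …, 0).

Compute c_i = Σ_j M_{ij} v_j with v = (1, 2, -2, 0, 2, 1, -4):
  c_1 = (-1)·(1) + (-3)·(2) + (0)·(-2) + 0·0 + 0·2 + 0·1 + (-2)·(-4) = 1
  c_2 = 2·1 + 16·2 + (0)·(-2) + 0·0 + 1·2 + (-4)·(1) + (8)·(-4) = 0
  c_3 = (-1)·(1) + (-8)·(2) + (0)·(-2) + 0·0 + 0·2 + 2·1 + (-4)·(-4) = 1
  c_4 = 0·1 + 3·2 + (1)·(-2) + 2·0 + 2·2 + 0·1 + (2)·(-4) = 0
  c_5 = 0·1 + (-4)·(2) + (0)·(-2) + (-1)·(0) + 0·2 + 1·1 + (-2)·(-4) = 1
  c_6 = 0·1 + (-2)·(2) + (0)·(-2) + 0·0 + 0·2 + 0·1 + (-1)·(-4) = 0
  c_7 = 0·1 + 0·2 + (0)·(-2) + 1·0 + 0·2 + 0·1 + (0)·(-4) = 0
Expand coordinatewise in base 2:
  c_1 = 1 = 1·2^0
  c_2 = 0
  c_3 = 1 = 1·2^0
  c_4 = 0
  c_5 = 1 = 1·2^0
  c_6 = 0
  c_7 = 0
Factor λ_0 = (1, 0, 1, 0, 1, 0, 0)

((1, 0, 1, 0, 1, 0, 0),)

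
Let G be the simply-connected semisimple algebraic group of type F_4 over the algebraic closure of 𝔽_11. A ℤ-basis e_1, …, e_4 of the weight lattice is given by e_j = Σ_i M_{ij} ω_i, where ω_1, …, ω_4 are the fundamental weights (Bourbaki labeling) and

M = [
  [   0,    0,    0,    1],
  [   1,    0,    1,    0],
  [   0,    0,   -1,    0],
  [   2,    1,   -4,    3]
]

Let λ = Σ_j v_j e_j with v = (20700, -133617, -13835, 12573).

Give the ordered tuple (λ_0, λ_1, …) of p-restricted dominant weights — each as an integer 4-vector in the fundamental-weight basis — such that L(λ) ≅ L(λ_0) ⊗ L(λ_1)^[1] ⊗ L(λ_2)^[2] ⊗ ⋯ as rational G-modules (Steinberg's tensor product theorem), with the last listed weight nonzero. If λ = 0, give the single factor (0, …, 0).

((0, 1, 8, 6), (10, 8, 3, 10), (4, 1, 4, 6), (9, 5, 10, 0))

Converting to the ω-basis (c_i = row i of M dotted with v = (20700, -133617, -13835, 12573)):
  c_1 = 0·20700 + (0)·(-133617) + (0)·(-13835) + 1·12573 = 12573
  c_2 = 1·20700 + (0)·(-133617) + (1)·(-13835) + 0·12573 = 6865
  c_3 = 0·20700 + (0)·(-133617) + (-1)·(-13835) + 0·12573 = 13835
  c_4 = 2·20700 + (1)·(-133617) + (-4)·(-13835) + 3·12573 = 842
Base-11 expansion of each c_i:
  c_1 = 12573 = 0·11^0 + 10·11^1 + 4·11^2 + 9·11^3
  c_2 = 6865 = 1·11^0 + 8·11^1 + 1·11^2 + 5·11^3
  c_3 = 13835 = 8·11^0 + 3·11^1 + 4·11^2 + 10·11^3
  c_4 = 842 = 6·11^0 + 10·11^1 + 6·11^2
λ_0 = (0, 1, 8, 6)
λ_1 = (10, 8, 3, 10)
λ_2 = (4, 1, 4, 6)
λ_3 = (9, 5, 10, 0)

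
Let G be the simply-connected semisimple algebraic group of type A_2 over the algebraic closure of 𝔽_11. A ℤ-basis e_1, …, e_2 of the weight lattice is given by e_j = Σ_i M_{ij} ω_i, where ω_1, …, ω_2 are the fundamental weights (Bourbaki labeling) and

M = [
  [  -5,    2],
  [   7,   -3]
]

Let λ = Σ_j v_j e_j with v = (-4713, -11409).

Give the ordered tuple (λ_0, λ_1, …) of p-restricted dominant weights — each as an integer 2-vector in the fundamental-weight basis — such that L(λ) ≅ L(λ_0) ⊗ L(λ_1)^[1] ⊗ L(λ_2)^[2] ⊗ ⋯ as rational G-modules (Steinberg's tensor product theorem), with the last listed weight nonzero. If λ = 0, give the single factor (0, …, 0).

In the fundamental-weight basis, λ has coordinates c = M·v (v = (-4713, -11409)):
  c_1 = (-5)·(-4713) + (2)·(-11409) = 747
  c_2 = (7)·(-4713) + (-3)·(-11409) = 1236
Writing each c_i in base p = 11:
  c_1 = 747 = 10·11^0 + 1·11^1 + 6·11^2
  c_2 = 1236 = 4·11^0 + 2·11^1 + 10·11^2
λ_0 = (10, 4)
λ_1 = (1, 2)
λ_2 = (6, 10)

((10, 4), (1, 2), (6, 10))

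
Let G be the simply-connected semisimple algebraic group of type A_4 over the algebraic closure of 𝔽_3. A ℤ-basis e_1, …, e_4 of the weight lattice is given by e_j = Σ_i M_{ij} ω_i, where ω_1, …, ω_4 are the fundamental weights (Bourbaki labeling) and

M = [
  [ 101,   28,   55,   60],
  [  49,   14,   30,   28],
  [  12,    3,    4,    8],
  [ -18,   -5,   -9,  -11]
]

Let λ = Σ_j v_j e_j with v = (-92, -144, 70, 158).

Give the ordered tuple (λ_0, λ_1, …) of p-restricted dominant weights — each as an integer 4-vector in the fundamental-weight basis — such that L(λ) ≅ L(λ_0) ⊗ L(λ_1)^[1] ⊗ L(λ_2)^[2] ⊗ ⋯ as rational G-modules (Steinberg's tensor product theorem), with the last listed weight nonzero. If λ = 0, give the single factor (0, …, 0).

((0, 0, 2, 2), (2, 0, 2, 2))

Converting to the ω-basis (c_i = row i of M dotted with v = (-92, -144, 70, 158)):
  c_1 = (101)·(-92) + (28)·(-144) + (55)·(70) + (60)·(158) = 6
  c_2 = (49)·(-92) + (14)·(-144) + (30)·(70) + (28)·(158) = 0
  c_3 = (12)·(-92) + (3)·(-144) + (4)·(70) + (8)·(158) = 8
  c_4 = (-18)·(-92) + (-5)·(-144) + (-9)·(70) + (-11)·(158) = 8
Expand coordinatewise in base 3:
  c_1 = 6 = 0·3^0 + 2·3^1
  c_2 = 0
  c_3 = 8 = 2·3^0 + 2·3^1
  c_4 = 8 = 2·3^0 + 2·3^1
λ_0 = (0, 0, 2, 2)
λ_1 = (2, 0, 2, 2)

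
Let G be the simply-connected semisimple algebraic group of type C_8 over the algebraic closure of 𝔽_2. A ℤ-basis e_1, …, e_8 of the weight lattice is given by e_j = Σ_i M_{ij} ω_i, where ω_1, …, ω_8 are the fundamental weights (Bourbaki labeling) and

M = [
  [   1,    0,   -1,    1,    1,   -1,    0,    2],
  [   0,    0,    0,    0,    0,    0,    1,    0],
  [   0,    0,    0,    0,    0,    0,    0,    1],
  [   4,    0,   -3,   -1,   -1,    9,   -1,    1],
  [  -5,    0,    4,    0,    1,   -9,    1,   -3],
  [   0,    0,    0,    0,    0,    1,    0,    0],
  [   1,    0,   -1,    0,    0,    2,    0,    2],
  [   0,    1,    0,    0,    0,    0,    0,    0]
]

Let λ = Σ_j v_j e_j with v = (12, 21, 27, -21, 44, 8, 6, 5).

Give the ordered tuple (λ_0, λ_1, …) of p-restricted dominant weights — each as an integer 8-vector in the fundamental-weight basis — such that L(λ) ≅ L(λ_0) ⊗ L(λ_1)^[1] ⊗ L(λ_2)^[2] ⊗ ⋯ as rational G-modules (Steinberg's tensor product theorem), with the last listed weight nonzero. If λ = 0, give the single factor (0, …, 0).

Converting to the ω-basis (c_i = row i of M dotted with v = (12, 21, 27, -21, 44, 8, 6, 5)):
  c_1 = 1·12 + 0·21 + (-1)·(27) + (1)·(-21) + 1·44 + (-1)·(8) + 0·6 + 2·5 = 10
  c_2 = 0·12 + 0·21 + 0·27 + (0)·(-21) + 0·44 + 0·8 + 1·6 + 0·5 = 6
  c_3 = 0·12 + 0·21 + 0·27 + (0)·(-21) + 0·44 + 0·8 + 0·6 + 1·5 = 5
  c_4 = 4·12 + 0·21 + (-3)·(27) + (-1)·(-21) + (-1)·(44) + 9·8 + (-1)·(6) + 1·5 = 15
  c_5 = (-5)·(12) + 0·21 + 4·27 + (0)·(-21) + 1·44 + (-9)·(8) + 1·6 + (-3)·(5) = 11
  c_6 = 0·12 + 0·21 + 0·27 + (0)·(-21) + 0·44 + 1·8 + 0·6 + 0·5 = 8
  c_7 = 1·12 + 0·21 + (-1)·(27) + (0)·(-21) + 0·44 + 2·8 + 0·6 + 2·5 = 11
  c_8 = 0·12 + 1·21 + 0·27 + (0)·(-21) + 0·44 + 0·8 + 0·6 + 0·5 = 21
p = 2; digits c_i = Σ_j d_{ij}·2^j, 0 ≤ d_{ij} < 2:
  c_1 = 10 = 0·2^0 + 1·2^1 + 0·2^2 + 1·2^3
  c_2 = 6 = 0·2^0 + 1·2^1 + 1·2^2
  c_3 = 5 = 1·2^0 + 0·2^1 + 1·2^2
  c_4 = 15 = 1·2^0 + 1·2^1 + 1·2^2 + 1·2^3
  c_5 = 11 = 1·2^0 + 1·2^1 + 0·2^2 + 1·2^3
  c_6 = 8 = 0·2^0 + 0·2^1 + 0·2^2 + 1·2^3
  c_7 = 11 = 1·2^0 + 1·2^1 + 0·2^2 + 1·2^3
  c_8 = 21 = 1·2^0 + 0·2^1 + 1·2^2 + 0·2^3 + 1·2^4
Factor λ_0 = (0, 0, 1, 1, 1, 0, 1, 1)
Factor λ_1 = (1, 1, 0, 1, 1, 0, 1, 0)
Factor λ_2 = (0, 1, 1, 1, 0, 0, 0, 1)
Factor λ_3 = (1, 0, 0, 1, 1, 1, 1, 0)
Factor λ_4 = (0, 0, 0, 0, 0, 0, 0, 1)

((0, 0, 1, 1, 1, 0, 1, 1), (1, 1, 0, 1, 1, 0, 1, 0), (0, 1, 1, 1, 0, 0, 0, 1), (1, 0, 0, 1, 1, 1, 1, 0), (0, 0, 0, 0, 0, 0, 0, 1))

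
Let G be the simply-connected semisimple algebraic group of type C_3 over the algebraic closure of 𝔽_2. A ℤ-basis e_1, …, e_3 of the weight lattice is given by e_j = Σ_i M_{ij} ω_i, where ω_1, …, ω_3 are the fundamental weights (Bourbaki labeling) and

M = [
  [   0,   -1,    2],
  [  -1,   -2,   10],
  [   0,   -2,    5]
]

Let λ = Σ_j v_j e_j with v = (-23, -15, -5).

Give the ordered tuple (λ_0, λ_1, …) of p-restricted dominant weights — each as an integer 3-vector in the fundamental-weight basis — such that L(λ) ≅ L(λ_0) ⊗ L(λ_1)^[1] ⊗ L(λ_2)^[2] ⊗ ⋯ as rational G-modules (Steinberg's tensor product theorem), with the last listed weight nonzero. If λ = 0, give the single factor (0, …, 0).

((1, 1, 1), (0, 1, 0), (1, 0, 1))

Change of basis e → ω: c = M·v where v = (-23, -15, -5):
  c_1 = (0)·(-23) + (-1)·(-15) + (2)·(-5) = 5
  c_2 = (-1)·(-23) + (-2)·(-15) + (10)·(-5) = 3
  c_3 = (0)·(-23) + (-2)·(-15) + (5)·(-5) = 5
Base-2 expansion of each c_i:
  c_1 = 5 = 1·2^0 + 0·2^1 + 1·2^2
  c_2 = 3 = 1·2^0 + 1·2^1
  c_3 = 5 = 1·2^0 + 0·2^1 + 1·2^2
λ_0 = (1, 1, 1)
λ_1 = (0, 1, 0)
λ_2 = (1, 0, 1)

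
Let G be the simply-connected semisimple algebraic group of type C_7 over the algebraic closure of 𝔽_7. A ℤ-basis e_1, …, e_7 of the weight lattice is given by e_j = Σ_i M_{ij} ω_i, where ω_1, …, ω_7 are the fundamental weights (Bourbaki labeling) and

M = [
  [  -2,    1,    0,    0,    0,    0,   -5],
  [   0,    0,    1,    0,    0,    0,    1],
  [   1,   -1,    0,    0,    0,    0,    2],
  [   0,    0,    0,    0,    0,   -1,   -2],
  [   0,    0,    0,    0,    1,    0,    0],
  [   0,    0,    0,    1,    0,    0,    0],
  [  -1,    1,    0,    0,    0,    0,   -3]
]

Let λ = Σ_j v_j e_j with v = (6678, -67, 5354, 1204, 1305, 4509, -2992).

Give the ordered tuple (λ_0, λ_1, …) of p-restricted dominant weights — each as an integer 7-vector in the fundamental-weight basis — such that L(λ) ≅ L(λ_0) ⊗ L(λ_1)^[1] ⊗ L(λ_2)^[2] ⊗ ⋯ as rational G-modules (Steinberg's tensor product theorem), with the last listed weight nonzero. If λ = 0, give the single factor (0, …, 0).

Compute c_i = Σ_j M_{ij} v_j with v = (6678, -67, 5354, 1204, 1305, 4509, -2992):
  c_1 = -2*6678 + 1*-67 + 0*5354 + 0*1204 + 0*1305 + 0*4509 + -5*-2992 = 1537
  c_2 = 0*6678 + 0*-67 + 1*5354 + 0*1204 + 0*1305 + 0*4509 + 1*-2992 = 2362
  c_3 = 1*6678 + -1*-67 + 0*5354 + 0*1204 + 0*1305 + 0*4509 + 2*-2992 = 761
  c_4 = 0*6678 + 0*-67 + 0*5354 + 0*1204 + 0*1305 + -1*4509 + -2*-2992 = 1475
  c_5 = 0*6678 + 0*-67 + 0*5354 + 0*1204 + 1*1305 + 0*4509 + 0*-2992 = 1305
  c_6 = 0*6678 + 0*-67 + 0*5354 + 1*1204 + 0*1305 + 0*4509 + 0*-2992 = 1204
  c_7 = -1*6678 + 1*-67 + 0*5354 + 0*1204 + 0*1305 + 0*4509 + -3*-2992 = 2231
p = 7; digits c_i = Σ_j d_{ij}·7^j, 0 ≤ d_{ij} < 7:
  c_1 = 1537 = 4·7^0 + 2·7^1 + 3·7^2 + 4·7^3
  c_2 = 2362 = 3·7^0 + 1·7^1 + 6·7^2 + 6·7^3
  c_3 = 761 = 5·7^0 + 3·7^1 + 1·7^2 + 2·7^3
  c_4 = 1475 = 5·7^0 + 0·7^1 + 2·7^2 + 4·7^3
  c_5 = 1305 = 3·7^0 + 4·7^1 + 5·7^2 + 3·7^3
  c_6 = 1204 = 0·7^0 + 4·7^1 + 3·7^2 + 3·7^3
  c_7 = 2231 = 5·7^0 + 3·7^1 + 3·7^2 + 6·7^3
Factor λ_0 = (4, 3, 5, 5, 3, 0, 5)
Factor λ_1 = (2, 1, 3, 0, 4, 4, 3)
Factor λ_2 = (3, 6, 1, 2, 5, 3, 3)
Factor λ_3 = (4, 6, 2, 4, 3, 3, 6)

((4, 3, 5, 5, 3, 0, 5), (2, 1, 3, 0, 4, 4, 3), (3, 6, 1, 2, 5, 3, 3), (4, 6, 2, 4, 3, 3, 6))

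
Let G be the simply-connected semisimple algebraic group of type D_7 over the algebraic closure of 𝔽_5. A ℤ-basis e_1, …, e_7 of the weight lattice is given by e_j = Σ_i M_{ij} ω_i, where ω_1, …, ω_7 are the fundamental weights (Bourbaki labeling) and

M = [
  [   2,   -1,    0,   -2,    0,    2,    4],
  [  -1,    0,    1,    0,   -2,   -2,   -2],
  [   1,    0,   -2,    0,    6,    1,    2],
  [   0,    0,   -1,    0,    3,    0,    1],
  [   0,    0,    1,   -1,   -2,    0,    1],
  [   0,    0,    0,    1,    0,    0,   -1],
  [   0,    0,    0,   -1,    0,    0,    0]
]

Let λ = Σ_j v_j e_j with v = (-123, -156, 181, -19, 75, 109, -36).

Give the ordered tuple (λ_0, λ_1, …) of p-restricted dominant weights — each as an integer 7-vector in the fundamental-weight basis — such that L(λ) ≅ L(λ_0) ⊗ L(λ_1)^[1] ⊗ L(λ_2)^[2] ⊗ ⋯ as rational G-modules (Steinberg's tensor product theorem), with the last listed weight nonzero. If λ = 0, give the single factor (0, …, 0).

Change of basis e → ω: c = M·v where v = (-123, -156, 181, -19, 75, 109, -36):
  c_1 = (2)·(-123) + (-1)·(-156) + (0)·(181) + (-2)·(-19) + (0)·(75) + (2)·(109) + (4)·(-36) = 22
  c_2 = (-1)·(-123) + (0)·(-156) + (1)·(181) + (0)·(-19) + (-2)·(75) + (-2)·(109) + (-2)·(-36) = 8
  c_3 = (1)·(-123) + (0)·(-156) + (-2)·(181) + (0)·(-19) + (6)·(75) + (1)·(109) + (2)·(-36) = 2
  c_4 = (0)·(-123) + (0)·(-156) + (-1)·(181) + (0)·(-19) + (3)·(75) + (0)·(109) + (1)·(-36) = 8
  c_5 = (0)·(-123) + (0)·(-156) + (1)·(181) + (-1)·(-19) + (-2)·(75) + (0)·(109) + (1)·(-36) = 14
  c_6 = (0)·(-123) + (0)·(-156) + (0)·(181) + (1)·(-19) + (0)·(75) + (0)·(109) + (-1)·(-36) = 17
  c_7 = (0)·(-123) + (0)·(-156) + (0)·(181) + (-1)·(-19) + (0)·(75) + (0)·(109) + (0)·(-36) = 19
Base-5 expansion of each c_i:
  c_1 = 22 = 2·5^0 + 4·5^1
  c_2 = 8 = 3·5^0 + 1·5^1
  c_3 = 2 = 2·5^0
  c_4 = 8 = 3·5^0 + 1·5^1
  c_5 = 14 = 4·5^0 + 2·5^1
  c_6 = 17 = 2·5^0 + 3·5^1
  c_7 = 19 = 4·5^0 + 3·5^1
p-restricted factor λ_0 = (2, 3, 2, 3, 4, 2, 4)
p-restricted factor λ_1 = (4, 1, 0, 1, 2, 3, 3)

((2, 3, 2, 3, 4, 2, 4), (4, 1, 0, 1, 2, 3, 3))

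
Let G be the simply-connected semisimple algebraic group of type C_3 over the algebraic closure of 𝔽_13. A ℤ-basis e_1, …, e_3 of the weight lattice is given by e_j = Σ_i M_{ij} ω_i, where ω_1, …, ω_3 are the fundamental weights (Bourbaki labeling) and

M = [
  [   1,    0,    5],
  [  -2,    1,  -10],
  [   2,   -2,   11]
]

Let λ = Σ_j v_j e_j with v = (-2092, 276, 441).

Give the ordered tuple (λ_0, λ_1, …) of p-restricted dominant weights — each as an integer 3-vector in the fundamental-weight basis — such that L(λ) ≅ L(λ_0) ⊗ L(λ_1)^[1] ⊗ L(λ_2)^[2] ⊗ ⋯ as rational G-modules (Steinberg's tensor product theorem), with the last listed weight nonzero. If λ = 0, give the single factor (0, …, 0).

Converting to the ω-basis (c_i = row i of M dotted with v = (-2092, 276, 441)):
  c_1 = 1*-2092 + 0*276 + 5*441 = 113
  c_2 = -2*-2092 + 1*276 + -10*441 = 50
  c_3 = 2*-2092 + -2*276 + 11*441 = 115
p = 13; digits c_i = Σ_j d_{ij}·13^j, 0 ≤ d_{ij} < 13:
  c_1 = 113 = 9·13^0 + 8·13^1
  c_2 = 50 = 11·13^0 + 3·13^1
  c_3 = 115 = 11·13^0 + 8·13^1
p-restricted factor λ_0 = (9, 11, 11)
p-restricted factor λ_1 = (8, 3, 8)

((9, 11, 11), (8, 3, 8))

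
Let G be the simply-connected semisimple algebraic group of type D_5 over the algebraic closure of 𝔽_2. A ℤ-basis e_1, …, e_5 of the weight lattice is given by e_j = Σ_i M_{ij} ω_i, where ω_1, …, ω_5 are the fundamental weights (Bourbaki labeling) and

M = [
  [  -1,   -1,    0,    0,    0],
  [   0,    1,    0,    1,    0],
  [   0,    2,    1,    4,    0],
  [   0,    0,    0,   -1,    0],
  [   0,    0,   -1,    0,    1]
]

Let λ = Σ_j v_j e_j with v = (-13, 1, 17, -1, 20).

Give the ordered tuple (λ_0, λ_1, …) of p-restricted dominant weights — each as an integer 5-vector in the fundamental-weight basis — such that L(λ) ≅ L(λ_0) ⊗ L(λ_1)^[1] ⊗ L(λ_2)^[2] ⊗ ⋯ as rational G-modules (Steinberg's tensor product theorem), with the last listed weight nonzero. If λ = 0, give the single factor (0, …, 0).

Converting to the ω-basis (c_i = row i of M dotted with v = (-13, 1, 17, -1, 20)):
  c_1 = (-1)·(-13) + (-1)·(1) + 0·17 + (0)·(-1) + 0·20 = 12
  c_2 = (0)·(-13) + 1·1 + 0·17 + (1)·(-1) + 0·20 = 0
  c_3 = (0)·(-13) + 2·1 + 1·17 + (4)·(-1) + 0·20 = 15
  c_4 = (0)·(-13) + 0·1 + 0·17 + (-1)·(-1) + 0·20 = 1
  c_5 = (0)·(-13) + 0·1 + (-1)·(17) + (0)·(-1) + 1·20 = 3
Writing each c_i in base p = 2:
  c_1 = 12 = 0·2^0 + 0·2^1 + 1·2^2 + 1·2^3
  c_2 = 0
  c_3 = 15 = 1·2^0 + 1·2^1 + 1·2^2 + 1·2^3
  c_4 = 1 = 1·2^0
  c_5 = 3 = 1·2^0 + 1·2^1
Factor λ_0 = (0, 0, 1, 1, 1)
Factor λ_1 = (0, 0, 1, 0, 1)
Factor λ_2 = (1, 0, 1, 0, 0)
Factor λ_3 = (1, 0, 1, 0, 0)

((0, 0, 1, 1, 1), (0, 0, 1, 0, 1), (1, 0, 1, 0, 0), (1, 0, 1, 0, 0))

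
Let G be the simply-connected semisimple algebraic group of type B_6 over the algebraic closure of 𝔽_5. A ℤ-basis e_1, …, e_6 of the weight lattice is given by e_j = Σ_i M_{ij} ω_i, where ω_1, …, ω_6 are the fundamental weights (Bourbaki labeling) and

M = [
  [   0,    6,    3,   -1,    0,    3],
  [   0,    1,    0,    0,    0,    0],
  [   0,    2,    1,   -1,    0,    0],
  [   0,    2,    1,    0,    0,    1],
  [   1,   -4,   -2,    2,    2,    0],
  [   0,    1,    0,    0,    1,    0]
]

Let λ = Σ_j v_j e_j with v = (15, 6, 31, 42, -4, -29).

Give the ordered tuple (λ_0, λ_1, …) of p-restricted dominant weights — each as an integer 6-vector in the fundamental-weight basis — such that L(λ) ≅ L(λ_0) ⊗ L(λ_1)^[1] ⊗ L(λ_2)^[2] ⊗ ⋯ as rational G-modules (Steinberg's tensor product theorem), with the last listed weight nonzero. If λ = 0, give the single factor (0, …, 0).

((0, 1, 1, 4, 0, 2), (0, 1, 0, 2, 1, 0))

Compute c_i = Σ_j M_{ij} v_j with v = (15, 6, 31, 42, -4, -29):
  c_1 = 0·15 + 6·6 + 3·31 + (-1)·(42) + (0)·(-4) + (3)·(-29) = 0
  c_2 = 0·15 + 1·6 + 0·31 + 0·42 + (0)·(-4) + (0)·(-29) = 6
  c_3 = 0·15 + 2·6 + 1·31 + (-1)·(42) + (0)·(-4) + (0)·(-29) = 1
  c_4 = 0·15 + 2·6 + 1·31 + 0·42 + (0)·(-4) + (1)·(-29) = 14
  c_5 = 1·15 + (-4)·(6) + (-2)·(31) + 2·42 + (2)·(-4) + (0)·(-29) = 5
  c_6 = 0·15 + 1·6 + 0·31 + 0·42 + (1)·(-4) + (0)·(-29) = 2
p = 5; digits c_i = Σ_j d_{ij}·5^j, 0 ≤ d_{ij} < 5:
  c_1 = 0
  c_2 = 6 = 1·5^0 + 1·5^1
  c_3 = 1 = 1·5^0
  c_4 = 14 = 4·5^0 + 2·5^1
  c_5 = 5 = 0·5^0 + 1·5^1
  c_6 = 2 = 2·5^0
Factor λ_0 = (0, 1, 1, 4, 0, 2)
Factor λ_1 = (0, 1, 0, 2, 1, 0)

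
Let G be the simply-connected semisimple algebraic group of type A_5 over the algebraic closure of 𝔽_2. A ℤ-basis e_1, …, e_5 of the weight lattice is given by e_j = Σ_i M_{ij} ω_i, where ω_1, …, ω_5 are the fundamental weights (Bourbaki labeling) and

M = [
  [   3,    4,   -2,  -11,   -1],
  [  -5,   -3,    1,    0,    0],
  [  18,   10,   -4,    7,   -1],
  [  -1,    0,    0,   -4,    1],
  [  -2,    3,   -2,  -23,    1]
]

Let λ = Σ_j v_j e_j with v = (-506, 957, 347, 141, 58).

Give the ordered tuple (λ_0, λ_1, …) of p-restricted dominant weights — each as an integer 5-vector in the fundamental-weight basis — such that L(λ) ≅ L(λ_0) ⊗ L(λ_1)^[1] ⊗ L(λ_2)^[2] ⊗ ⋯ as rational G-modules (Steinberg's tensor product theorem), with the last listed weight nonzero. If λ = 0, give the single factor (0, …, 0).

In the fundamental-weight basis, λ has coordinates c = M·v (v = (-506, 957, 347, 141, 58)):
  c_1 = (3)·(-506) + (4)·(957) + (-2)·(347) + (-11)·(141) + (-1)·(58) = 7
  c_2 = (-5)·(-506) + (-3)·(957) + (1)·(347) + (0)·(141) + (0)·(58) = 6
  c_3 = (18)·(-506) + (10)·(957) + (-4)·(347) + (7)·(141) + (-1)·(58) = 3
  c_4 = (-1)·(-506) + (0)·(957) + (0)·(347) + (-4)·(141) + (1)·(58) = 0
  c_5 = (-2)·(-506) + (3)·(957) + (-2)·(347) + (-23)·(141) + (1)·(58) = 4
p = 2; digits c_i = Σ_j d_{ij}·2^j, 0 ≤ d_{ij} < 2:
  c_1 = 7 = 1·2^0 + 1·2^1 + 1·2^2
  c_2 = 6 = 0·2^0 + 1·2^1 + 1·2^2
  c_3 = 3 = 1·2^0 + 1·2^1
  c_4 = 0
  c_5 = 4 = 0·2^0 + 0·2^1 + 1·2^2
p-restricted factor λ_0 = (1, 0, 1, 0, 0)
p-restricted factor λ_1 = (1, 1, 1, 0, 0)
p-restricted factor λ_2 = (1, 1, 0, 0, 1)

((1, 0, 1, 0, 0), (1, 1, 1, 0, 0), (1, 1, 0, 0, 1))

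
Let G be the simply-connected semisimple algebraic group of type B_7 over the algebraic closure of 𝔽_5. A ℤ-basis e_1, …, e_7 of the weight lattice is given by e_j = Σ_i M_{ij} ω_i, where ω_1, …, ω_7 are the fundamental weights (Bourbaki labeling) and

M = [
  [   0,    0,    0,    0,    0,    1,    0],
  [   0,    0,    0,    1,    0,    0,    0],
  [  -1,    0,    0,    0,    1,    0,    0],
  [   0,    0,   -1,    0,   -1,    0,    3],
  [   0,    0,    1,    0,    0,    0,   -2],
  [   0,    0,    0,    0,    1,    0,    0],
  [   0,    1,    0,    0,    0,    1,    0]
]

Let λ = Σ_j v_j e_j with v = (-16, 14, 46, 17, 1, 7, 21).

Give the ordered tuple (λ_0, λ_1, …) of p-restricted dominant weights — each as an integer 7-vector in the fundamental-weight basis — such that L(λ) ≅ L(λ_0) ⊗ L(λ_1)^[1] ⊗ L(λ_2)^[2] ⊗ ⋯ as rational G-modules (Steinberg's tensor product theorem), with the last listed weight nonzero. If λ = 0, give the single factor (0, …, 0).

((2, 2, 2, 1, 4, 1, 1), (1, 3, 3, 3, 0, 0, 4))

Converting to the ω-basis (c_i = row i of M dotted with v = (-16, 14, 46, 17, 1, 7, 21)):
  c_1 = (0)·(-16) + 0·14 + 0·46 + 0·17 + 0·1 + 1·7 + 0·21 = 7
  c_2 = (0)·(-16) + 0·14 + 0·46 + 1·17 + 0·1 + 0·7 + 0·21 = 17
  c_3 = (-1)·(-16) + 0·14 + 0·46 + 0·17 + 1·1 + 0·7 + 0·21 = 17
  c_4 = (0)·(-16) + 0·14 + (-1)·(46) + 0·17 + (-1)·(1) + 0·7 + 3·21 = 16
  c_5 = (0)·(-16) + 0·14 + 1·46 + 0·17 + 0·1 + 0·7 + (-2)·(21) = 4
  c_6 = (0)·(-16) + 0·14 + 0·46 + 0·17 + 1·1 + 0·7 + 0·21 = 1
  c_7 = (0)·(-16) + 1·14 + 0·46 + 0·17 + 0·1 + 1·7 + 0·21 = 21
Writing each c_i in base p = 5:
  c_1 = 7 = 2·5^0 + 1·5^1
  c_2 = 17 = 2·5^0 + 3·5^1
  c_3 = 17 = 2·5^0 + 3·5^1
  c_4 = 16 = 1·5^0 + 3·5^1
  c_5 = 4 = 4·5^0
  c_6 = 1 = 1·5^0
  c_7 = 21 = 1·5^0 + 4·5^1
p-restricted factor λ_0 = (2, 2, 2, 1, 4, 1, 1)
p-restricted factor λ_1 = (1, 3, 3, 3, 0, 0, 4)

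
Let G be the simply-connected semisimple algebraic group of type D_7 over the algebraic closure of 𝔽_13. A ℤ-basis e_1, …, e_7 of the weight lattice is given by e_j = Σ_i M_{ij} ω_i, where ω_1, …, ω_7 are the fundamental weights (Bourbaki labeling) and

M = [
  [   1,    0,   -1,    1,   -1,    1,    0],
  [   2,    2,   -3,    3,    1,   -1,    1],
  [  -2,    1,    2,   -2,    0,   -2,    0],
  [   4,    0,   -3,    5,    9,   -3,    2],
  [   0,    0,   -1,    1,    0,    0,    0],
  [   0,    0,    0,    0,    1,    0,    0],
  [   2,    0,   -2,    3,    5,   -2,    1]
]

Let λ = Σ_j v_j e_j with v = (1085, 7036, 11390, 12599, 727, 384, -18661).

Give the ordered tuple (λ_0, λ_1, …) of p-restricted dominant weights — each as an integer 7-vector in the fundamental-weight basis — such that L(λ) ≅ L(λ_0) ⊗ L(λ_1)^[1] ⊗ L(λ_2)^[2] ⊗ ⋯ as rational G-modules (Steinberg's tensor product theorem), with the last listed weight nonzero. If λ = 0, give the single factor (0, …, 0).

Change of basis e → ω: c = M·v where v = (1085, 7036, 11390, 12599, 727, 384, -18661):
  c_1 = (1)·(1085) + (0)·(7036) + (-1)·(11390) + (1)·(12599) + (-1)·(727) + (1)·(384) + (0)·(-18661) = 1951
  c_2 = (2)·(1085) + (2)·(7036) + (-3)·(11390) + (3)·(12599) + (1)·(727) + (-1)·(384) + (1)·(-18661) = 1551
  c_3 = (-2)·(1085) + (1)·(7036) + (2)·(11390) + (-2)·(12599) + (0)·(727) + (-2)·(384) + (0)·(-18661) = 1680
  c_4 = (4)·(1085) + (0)·(7036) + (-3)·(11390) + (5)·(12599) + (9)·(727) + (-3)·(384) + (2)·(-18661) = 1234
  c_5 = (0)·(1085) + (0)·(7036) + (-1)·(11390) + (1)·(12599) + (0)·(727) + (0)·(384) + (0)·(-18661) = 1209
  c_6 = (0)·(1085) + (0)·(7036) + (0)·(11390) + (0)·(12599) + (1)·(727) + (0)·(384) + (0)·(-18661) = 727
  c_7 = (2)·(1085) + (0)·(7036) + (-2)·(11390) + (3)·(12599) + (5)·(727) + (-2)·(384) + (1)·(-18661) = 1393
Writing each c_i in base p = 13:
  c_1 = 1951 = 1·13^0 + 7·13^1 + 11·13^2
  c_2 = 1551 = 4·13^0 + 2·13^1 + 9·13^2
  c_3 = 1680 = 3·13^0 + 12·13^1 + 9·13^2
  c_4 = 1234 = 12·13^0 + 3·13^1 + 7·13^2
  c_5 = 1209 = 0·13^0 + 2·13^1 + 7·13^2
  c_6 = 727 = 12·13^0 + 3·13^1 + 4·13^2
  c_7 = 1393 = 2·13^0 + 3·13^1 + 8·13^2
λ_0 = (1, 4, 3, 12, 0, 12, 2)
λ_1 = (7, 2, 12, 3, 2, 3, 3)
λ_2 = (11, 9, 9, 7, 7, 4, 8)

((1, 4, 3, 12, 0, 12, 2), (7, 2, 12, 3, 2, 3, 3), (11, 9, 9, 7, 7, 4, 8))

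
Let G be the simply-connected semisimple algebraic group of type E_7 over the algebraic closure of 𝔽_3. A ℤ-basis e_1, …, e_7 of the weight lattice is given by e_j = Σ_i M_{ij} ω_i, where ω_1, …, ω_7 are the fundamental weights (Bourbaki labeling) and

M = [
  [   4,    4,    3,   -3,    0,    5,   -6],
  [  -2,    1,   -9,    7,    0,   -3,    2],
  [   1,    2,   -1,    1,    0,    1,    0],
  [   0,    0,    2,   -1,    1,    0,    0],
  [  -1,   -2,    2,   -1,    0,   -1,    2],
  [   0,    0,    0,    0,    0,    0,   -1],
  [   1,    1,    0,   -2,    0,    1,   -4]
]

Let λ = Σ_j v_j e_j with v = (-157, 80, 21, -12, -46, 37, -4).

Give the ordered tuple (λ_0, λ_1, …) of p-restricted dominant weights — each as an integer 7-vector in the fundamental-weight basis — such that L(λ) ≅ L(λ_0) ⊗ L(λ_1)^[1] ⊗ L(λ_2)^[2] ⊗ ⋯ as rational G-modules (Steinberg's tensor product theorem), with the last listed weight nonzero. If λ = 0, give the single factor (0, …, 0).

((0, 2, 1, 2, 0, 1, 0), (0, 0, 2, 2, 2, 1, 0))

In the fundamental-weight basis, λ has coordinates c = M·v (v = (-157, 80, 21, -12, -46, 37, -4)):
  c_1 = (4)·(-157) + (4)·(80) + (3)·(21) + (-3)·(-12) + (0)·(-46) + (5)·(37) + (-6)·(-4) = 0
  c_2 = (-2)·(-157) + (1)·(80) + (-9)·(21) + (7)·(-12) + (0)·(-46) + (-3)·(37) + (2)·(-4) = 2
  c_3 = (1)·(-157) + (2)·(80) + (-1)·(21) + (1)·(-12) + (0)·(-46) + (1)·(37) + (0)·(-4) = 7
  c_4 = (0)·(-157) + (0)·(80) + (2)·(21) + (-1)·(-12) + (1)·(-46) + (0)·(37) + (0)·(-4) = 8
  c_5 = (-1)·(-157) + (-2)·(80) + (2)·(21) + (-1)·(-12) + (0)·(-46) + (-1)·(37) + (2)·(-4) = 6
  c_6 = (0)·(-157) + (0)·(80) + (0)·(21) + (0)·(-12) + (0)·(-46) + (0)·(37) + (-1)·(-4) = 4
  c_7 = (1)·(-157) + (1)·(80) + (0)·(21) + (-2)·(-12) + (0)·(-46) + (1)·(37) + (-4)·(-4) = 0
Writing each c_i in base p = 3:
  c_1 = 0
  c_2 = 2 = 2·3^0
  c_3 = 7 = 1·3^0 + 2·3^1
  c_4 = 8 = 2·3^0 + 2·3^1
  c_5 = 6 = 0·3^0 + 2·3^1
  c_6 = 4 = 1·3^0 + 1·3^1
  c_7 = 0
λ_0 = (0, 2, 1, 2, 0, 1, 0)
λ_1 = (0, 0, 2, 2, 2, 1, 0)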